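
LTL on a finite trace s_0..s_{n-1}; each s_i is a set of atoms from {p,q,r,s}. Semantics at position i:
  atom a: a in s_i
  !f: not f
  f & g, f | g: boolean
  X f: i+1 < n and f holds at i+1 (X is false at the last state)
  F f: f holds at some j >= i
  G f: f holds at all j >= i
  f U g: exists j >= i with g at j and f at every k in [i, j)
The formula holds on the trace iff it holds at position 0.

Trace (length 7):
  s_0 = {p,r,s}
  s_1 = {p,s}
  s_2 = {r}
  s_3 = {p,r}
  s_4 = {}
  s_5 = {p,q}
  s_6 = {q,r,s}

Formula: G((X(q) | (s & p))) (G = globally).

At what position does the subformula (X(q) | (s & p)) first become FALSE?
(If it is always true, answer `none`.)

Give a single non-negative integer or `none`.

Answer: 2

Derivation:
s_0={p,r,s}: (X(q) | (s & p))=True X(q)=False q=False (s & p)=True s=True p=True
s_1={p,s}: (X(q) | (s & p))=True X(q)=False q=False (s & p)=True s=True p=True
s_2={r}: (X(q) | (s & p))=False X(q)=False q=False (s & p)=False s=False p=False
s_3={p,r}: (X(q) | (s & p))=False X(q)=False q=False (s & p)=False s=False p=True
s_4={}: (X(q) | (s & p))=True X(q)=True q=False (s & p)=False s=False p=False
s_5={p,q}: (X(q) | (s & p))=True X(q)=True q=True (s & p)=False s=False p=True
s_6={q,r,s}: (X(q) | (s & p))=False X(q)=False q=True (s & p)=False s=True p=False
G((X(q) | (s & p))) holds globally = False
First violation at position 2.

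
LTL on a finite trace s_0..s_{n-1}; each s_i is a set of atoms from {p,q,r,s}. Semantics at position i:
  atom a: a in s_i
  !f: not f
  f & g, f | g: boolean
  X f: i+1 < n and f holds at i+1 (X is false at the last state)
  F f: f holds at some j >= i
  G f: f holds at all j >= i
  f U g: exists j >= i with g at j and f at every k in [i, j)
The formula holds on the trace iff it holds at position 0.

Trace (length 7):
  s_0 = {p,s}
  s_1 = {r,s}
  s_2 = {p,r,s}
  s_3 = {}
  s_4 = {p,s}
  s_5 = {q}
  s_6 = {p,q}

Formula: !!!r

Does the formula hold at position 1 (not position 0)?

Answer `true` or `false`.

s_0={p,s}: !!!r=True !!r=False !r=True r=False
s_1={r,s}: !!!r=False !!r=True !r=False r=True
s_2={p,r,s}: !!!r=False !!r=True !r=False r=True
s_3={}: !!!r=True !!r=False !r=True r=False
s_4={p,s}: !!!r=True !!r=False !r=True r=False
s_5={q}: !!!r=True !!r=False !r=True r=False
s_6={p,q}: !!!r=True !!r=False !r=True r=False
Evaluating at position 1: result = False

Answer: false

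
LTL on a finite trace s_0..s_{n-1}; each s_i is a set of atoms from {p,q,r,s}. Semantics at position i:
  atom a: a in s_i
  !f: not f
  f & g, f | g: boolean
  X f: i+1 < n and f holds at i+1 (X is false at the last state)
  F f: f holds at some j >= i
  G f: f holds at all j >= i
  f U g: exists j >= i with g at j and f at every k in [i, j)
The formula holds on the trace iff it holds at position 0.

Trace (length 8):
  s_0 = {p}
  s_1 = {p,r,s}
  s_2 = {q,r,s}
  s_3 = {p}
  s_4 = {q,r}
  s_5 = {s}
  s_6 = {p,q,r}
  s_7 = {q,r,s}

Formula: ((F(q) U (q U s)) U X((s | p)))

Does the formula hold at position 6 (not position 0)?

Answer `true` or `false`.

Answer: true

Derivation:
s_0={p}: ((F(q) U (q U s)) U X((s | p)))=True (F(q) U (q U s))=True F(q)=True q=False (q U s)=False s=False X((s | p))=True (s | p)=True p=True
s_1={p,r,s}: ((F(q) U (q U s)) U X((s | p)))=True (F(q) U (q U s))=True F(q)=True q=False (q U s)=True s=True X((s | p))=True (s | p)=True p=True
s_2={q,r,s}: ((F(q) U (q U s)) U X((s | p)))=True (F(q) U (q U s))=True F(q)=True q=True (q U s)=True s=True X((s | p))=True (s | p)=True p=False
s_3={p}: ((F(q) U (q U s)) U X((s | p)))=True (F(q) U (q U s))=True F(q)=True q=False (q U s)=False s=False X((s | p))=False (s | p)=True p=True
s_4={q,r}: ((F(q) U (q U s)) U X((s | p)))=True (F(q) U (q U s))=True F(q)=True q=True (q U s)=True s=False X((s | p))=True (s | p)=False p=False
s_5={s}: ((F(q) U (q U s)) U X((s | p)))=True (F(q) U (q U s))=True F(q)=True q=False (q U s)=True s=True X((s | p))=True (s | p)=True p=False
s_6={p,q,r}: ((F(q) U (q U s)) U X((s | p)))=True (F(q) U (q U s))=True F(q)=True q=True (q U s)=True s=False X((s | p))=True (s | p)=True p=True
s_7={q,r,s}: ((F(q) U (q U s)) U X((s | p)))=False (F(q) U (q U s))=True F(q)=True q=True (q U s)=True s=True X((s | p))=False (s | p)=True p=False
Evaluating at position 6: result = True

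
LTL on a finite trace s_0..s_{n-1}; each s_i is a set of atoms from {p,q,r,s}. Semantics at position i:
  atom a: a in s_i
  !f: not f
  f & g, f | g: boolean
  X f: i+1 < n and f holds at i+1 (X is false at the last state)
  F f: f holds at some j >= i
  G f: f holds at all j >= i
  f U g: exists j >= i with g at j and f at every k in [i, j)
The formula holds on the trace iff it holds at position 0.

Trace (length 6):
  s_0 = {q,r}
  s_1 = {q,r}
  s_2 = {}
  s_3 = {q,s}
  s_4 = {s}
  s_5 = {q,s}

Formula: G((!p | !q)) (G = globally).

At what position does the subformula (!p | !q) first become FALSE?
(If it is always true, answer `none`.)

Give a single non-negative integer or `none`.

s_0={q,r}: (!p | !q)=True !p=True p=False !q=False q=True
s_1={q,r}: (!p | !q)=True !p=True p=False !q=False q=True
s_2={}: (!p | !q)=True !p=True p=False !q=True q=False
s_3={q,s}: (!p | !q)=True !p=True p=False !q=False q=True
s_4={s}: (!p | !q)=True !p=True p=False !q=True q=False
s_5={q,s}: (!p | !q)=True !p=True p=False !q=False q=True
G((!p | !q)) holds globally = True
No violation — formula holds at every position.

Answer: none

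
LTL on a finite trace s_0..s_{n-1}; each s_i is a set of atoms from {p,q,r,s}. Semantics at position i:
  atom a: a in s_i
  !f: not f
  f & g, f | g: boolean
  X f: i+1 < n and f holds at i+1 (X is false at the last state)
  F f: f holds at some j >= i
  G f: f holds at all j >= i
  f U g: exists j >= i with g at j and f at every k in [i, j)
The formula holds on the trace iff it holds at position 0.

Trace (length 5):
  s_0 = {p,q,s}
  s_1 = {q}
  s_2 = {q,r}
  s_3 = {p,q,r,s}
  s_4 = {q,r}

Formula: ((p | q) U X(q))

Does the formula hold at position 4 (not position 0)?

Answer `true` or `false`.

s_0={p,q,s}: ((p | q) U X(q))=True (p | q)=True p=True q=True X(q)=True
s_1={q}: ((p | q) U X(q))=True (p | q)=True p=False q=True X(q)=True
s_2={q,r}: ((p | q) U X(q))=True (p | q)=True p=False q=True X(q)=True
s_3={p,q,r,s}: ((p | q) U X(q))=True (p | q)=True p=True q=True X(q)=True
s_4={q,r}: ((p | q) U X(q))=False (p | q)=True p=False q=True X(q)=False
Evaluating at position 4: result = False

Answer: false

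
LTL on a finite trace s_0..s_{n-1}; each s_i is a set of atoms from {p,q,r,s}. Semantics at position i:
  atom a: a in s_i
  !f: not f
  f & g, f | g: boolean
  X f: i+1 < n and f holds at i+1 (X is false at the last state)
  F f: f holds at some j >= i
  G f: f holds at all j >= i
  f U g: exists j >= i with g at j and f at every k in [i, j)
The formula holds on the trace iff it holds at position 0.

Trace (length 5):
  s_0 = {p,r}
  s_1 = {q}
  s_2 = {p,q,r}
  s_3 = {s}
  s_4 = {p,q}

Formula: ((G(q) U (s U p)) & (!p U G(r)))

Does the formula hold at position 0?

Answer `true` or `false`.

Answer: false

Derivation:
s_0={p,r}: ((G(q) U (s U p)) & (!p U G(r)))=False (G(q) U (s U p))=True G(q)=False q=False (s U p)=True s=False p=True (!p U G(r))=False !p=False G(r)=False r=True
s_1={q}: ((G(q) U (s U p)) & (!p U G(r)))=False (G(q) U (s U p))=False G(q)=False q=True (s U p)=False s=False p=False (!p U G(r))=False !p=True G(r)=False r=False
s_2={p,q,r}: ((G(q) U (s U p)) & (!p U G(r)))=False (G(q) U (s U p))=True G(q)=False q=True (s U p)=True s=False p=True (!p U G(r))=False !p=False G(r)=False r=True
s_3={s}: ((G(q) U (s U p)) & (!p U G(r)))=False (G(q) U (s U p))=True G(q)=False q=False (s U p)=True s=True p=False (!p U G(r))=False !p=True G(r)=False r=False
s_4={p,q}: ((G(q) U (s U p)) & (!p U G(r)))=False (G(q) U (s U p))=True G(q)=True q=True (s U p)=True s=False p=True (!p U G(r))=False !p=False G(r)=False r=False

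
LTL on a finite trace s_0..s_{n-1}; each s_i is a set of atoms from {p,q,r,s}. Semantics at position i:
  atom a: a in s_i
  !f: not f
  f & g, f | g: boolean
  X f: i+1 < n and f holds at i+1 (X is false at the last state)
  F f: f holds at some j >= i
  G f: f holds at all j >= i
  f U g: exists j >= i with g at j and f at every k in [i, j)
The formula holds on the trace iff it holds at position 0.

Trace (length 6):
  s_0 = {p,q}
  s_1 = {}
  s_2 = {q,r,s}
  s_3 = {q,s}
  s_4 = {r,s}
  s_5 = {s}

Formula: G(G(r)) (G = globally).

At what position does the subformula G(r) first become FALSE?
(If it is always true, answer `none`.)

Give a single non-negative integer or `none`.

Answer: 0

Derivation:
s_0={p,q}: G(r)=False r=False
s_1={}: G(r)=False r=False
s_2={q,r,s}: G(r)=False r=True
s_3={q,s}: G(r)=False r=False
s_4={r,s}: G(r)=False r=True
s_5={s}: G(r)=False r=False
G(G(r)) holds globally = False
First violation at position 0.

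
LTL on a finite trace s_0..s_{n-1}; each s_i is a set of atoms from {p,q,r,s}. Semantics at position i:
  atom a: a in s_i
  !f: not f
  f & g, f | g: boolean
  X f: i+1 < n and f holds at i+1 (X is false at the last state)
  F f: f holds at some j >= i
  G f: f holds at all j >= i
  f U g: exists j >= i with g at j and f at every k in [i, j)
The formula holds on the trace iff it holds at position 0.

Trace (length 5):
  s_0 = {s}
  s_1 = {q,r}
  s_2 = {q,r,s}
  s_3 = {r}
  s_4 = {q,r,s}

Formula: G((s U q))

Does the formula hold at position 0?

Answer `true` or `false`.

s_0={s}: G((s U q))=False (s U q)=True s=True q=False
s_1={q,r}: G((s U q))=False (s U q)=True s=False q=True
s_2={q,r,s}: G((s U q))=False (s U q)=True s=True q=True
s_3={r}: G((s U q))=False (s U q)=False s=False q=False
s_4={q,r,s}: G((s U q))=True (s U q)=True s=True q=True

Answer: false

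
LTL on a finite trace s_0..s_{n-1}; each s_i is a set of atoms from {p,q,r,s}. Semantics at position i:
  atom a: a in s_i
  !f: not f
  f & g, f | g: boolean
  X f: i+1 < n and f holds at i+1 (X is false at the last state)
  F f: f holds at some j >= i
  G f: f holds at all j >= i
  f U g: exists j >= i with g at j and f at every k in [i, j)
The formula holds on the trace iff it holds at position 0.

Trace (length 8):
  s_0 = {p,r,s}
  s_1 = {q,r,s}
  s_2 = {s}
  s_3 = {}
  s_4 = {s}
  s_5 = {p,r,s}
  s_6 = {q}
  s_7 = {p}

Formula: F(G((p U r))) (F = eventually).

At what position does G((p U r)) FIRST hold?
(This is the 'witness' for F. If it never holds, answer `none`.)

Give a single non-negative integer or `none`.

Answer: none

Derivation:
s_0={p,r,s}: G((p U r))=False (p U r)=True p=True r=True
s_1={q,r,s}: G((p U r))=False (p U r)=True p=False r=True
s_2={s}: G((p U r))=False (p U r)=False p=False r=False
s_3={}: G((p U r))=False (p U r)=False p=False r=False
s_4={s}: G((p U r))=False (p U r)=False p=False r=False
s_5={p,r,s}: G((p U r))=False (p U r)=True p=True r=True
s_6={q}: G((p U r))=False (p U r)=False p=False r=False
s_7={p}: G((p U r))=False (p U r)=False p=True r=False
F(G((p U r))) does not hold (no witness exists).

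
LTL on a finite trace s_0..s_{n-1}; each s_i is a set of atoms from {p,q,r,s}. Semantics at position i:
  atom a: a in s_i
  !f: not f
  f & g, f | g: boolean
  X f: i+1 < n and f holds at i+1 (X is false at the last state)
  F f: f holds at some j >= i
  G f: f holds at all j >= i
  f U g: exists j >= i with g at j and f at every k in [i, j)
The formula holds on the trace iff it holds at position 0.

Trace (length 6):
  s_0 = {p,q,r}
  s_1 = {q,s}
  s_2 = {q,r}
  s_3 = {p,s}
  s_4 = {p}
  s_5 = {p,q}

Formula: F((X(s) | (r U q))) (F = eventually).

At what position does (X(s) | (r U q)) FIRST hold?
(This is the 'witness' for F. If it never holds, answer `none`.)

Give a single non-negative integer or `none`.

s_0={p,q,r}: (X(s) | (r U q))=True X(s)=True s=False (r U q)=True r=True q=True
s_1={q,s}: (X(s) | (r U q))=True X(s)=False s=True (r U q)=True r=False q=True
s_2={q,r}: (X(s) | (r U q))=True X(s)=True s=False (r U q)=True r=True q=True
s_3={p,s}: (X(s) | (r U q))=False X(s)=False s=True (r U q)=False r=False q=False
s_4={p}: (X(s) | (r U q))=False X(s)=False s=False (r U q)=False r=False q=False
s_5={p,q}: (X(s) | (r U q))=True X(s)=False s=False (r U q)=True r=False q=True
F((X(s) | (r U q))) holds; first witness at position 0.

Answer: 0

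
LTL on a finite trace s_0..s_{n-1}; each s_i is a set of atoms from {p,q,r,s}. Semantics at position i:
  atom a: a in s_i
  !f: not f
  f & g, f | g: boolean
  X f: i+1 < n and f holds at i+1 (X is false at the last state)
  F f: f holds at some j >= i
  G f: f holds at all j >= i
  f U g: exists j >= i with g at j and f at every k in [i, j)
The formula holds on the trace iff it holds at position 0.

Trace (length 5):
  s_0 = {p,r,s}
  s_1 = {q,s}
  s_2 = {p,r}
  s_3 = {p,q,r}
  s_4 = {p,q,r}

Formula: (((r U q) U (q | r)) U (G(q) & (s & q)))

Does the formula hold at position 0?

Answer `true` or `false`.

s_0={p,r,s}: (((r U q) U (q | r)) U (G(q) & (s & q)))=False ((r U q) U (q | r))=True (r U q)=True r=True q=False (q | r)=True (G(q) & (s & q))=False G(q)=False (s & q)=False s=True
s_1={q,s}: (((r U q) U (q | r)) U (G(q) & (s & q)))=False ((r U q) U (q | r))=True (r U q)=True r=False q=True (q | r)=True (G(q) & (s & q))=False G(q)=False (s & q)=True s=True
s_2={p,r}: (((r U q) U (q | r)) U (G(q) & (s & q)))=False ((r U q) U (q | r))=True (r U q)=True r=True q=False (q | r)=True (G(q) & (s & q))=False G(q)=False (s & q)=False s=False
s_3={p,q,r}: (((r U q) U (q | r)) U (G(q) & (s & q)))=False ((r U q) U (q | r))=True (r U q)=True r=True q=True (q | r)=True (G(q) & (s & q))=False G(q)=True (s & q)=False s=False
s_4={p,q,r}: (((r U q) U (q | r)) U (G(q) & (s & q)))=False ((r U q) U (q | r))=True (r U q)=True r=True q=True (q | r)=True (G(q) & (s & q))=False G(q)=True (s & q)=False s=False

Answer: false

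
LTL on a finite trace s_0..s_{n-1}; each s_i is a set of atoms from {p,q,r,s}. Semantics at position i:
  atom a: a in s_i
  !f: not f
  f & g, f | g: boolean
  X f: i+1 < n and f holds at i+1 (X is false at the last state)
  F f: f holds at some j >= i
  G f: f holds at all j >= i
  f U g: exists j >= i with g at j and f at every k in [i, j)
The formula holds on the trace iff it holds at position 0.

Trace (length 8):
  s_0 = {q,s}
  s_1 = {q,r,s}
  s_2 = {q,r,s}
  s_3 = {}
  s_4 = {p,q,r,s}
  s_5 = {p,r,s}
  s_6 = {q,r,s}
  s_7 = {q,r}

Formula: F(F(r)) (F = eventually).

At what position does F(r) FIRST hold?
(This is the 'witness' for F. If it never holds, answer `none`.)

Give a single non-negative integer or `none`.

Answer: 0

Derivation:
s_0={q,s}: F(r)=True r=False
s_1={q,r,s}: F(r)=True r=True
s_2={q,r,s}: F(r)=True r=True
s_3={}: F(r)=True r=False
s_4={p,q,r,s}: F(r)=True r=True
s_5={p,r,s}: F(r)=True r=True
s_6={q,r,s}: F(r)=True r=True
s_7={q,r}: F(r)=True r=True
F(F(r)) holds; first witness at position 0.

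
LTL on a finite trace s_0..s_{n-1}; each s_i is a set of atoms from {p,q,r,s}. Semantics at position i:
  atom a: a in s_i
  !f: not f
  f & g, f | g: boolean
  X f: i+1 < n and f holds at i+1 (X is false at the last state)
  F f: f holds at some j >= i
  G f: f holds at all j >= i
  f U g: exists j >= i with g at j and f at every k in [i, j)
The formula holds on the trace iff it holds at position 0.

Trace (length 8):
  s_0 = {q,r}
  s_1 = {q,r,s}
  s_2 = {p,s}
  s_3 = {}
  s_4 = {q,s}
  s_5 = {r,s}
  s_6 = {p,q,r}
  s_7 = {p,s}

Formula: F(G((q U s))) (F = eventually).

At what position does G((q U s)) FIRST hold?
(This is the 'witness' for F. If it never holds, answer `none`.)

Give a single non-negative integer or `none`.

Answer: 4

Derivation:
s_0={q,r}: G((q U s))=False (q U s)=True q=True s=False
s_1={q,r,s}: G((q U s))=False (q U s)=True q=True s=True
s_2={p,s}: G((q U s))=False (q U s)=True q=False s=True
s_3={}: G((q U s))=False (q U s)=False q=False s=False
s_4={q,s}: G((q U s))=True (q U s)=True q=True s=True
s_5={r,s}: G((q U s))=True (q U s)=True q=False s=True
s_6={p,q,r}: G((q U s))=True (q U s)=True q=True s=False
s_7={p,s}: G((q U s))=True (q U s)=True q=False s=True
F(G((q U s))) holds; first witness at position 4.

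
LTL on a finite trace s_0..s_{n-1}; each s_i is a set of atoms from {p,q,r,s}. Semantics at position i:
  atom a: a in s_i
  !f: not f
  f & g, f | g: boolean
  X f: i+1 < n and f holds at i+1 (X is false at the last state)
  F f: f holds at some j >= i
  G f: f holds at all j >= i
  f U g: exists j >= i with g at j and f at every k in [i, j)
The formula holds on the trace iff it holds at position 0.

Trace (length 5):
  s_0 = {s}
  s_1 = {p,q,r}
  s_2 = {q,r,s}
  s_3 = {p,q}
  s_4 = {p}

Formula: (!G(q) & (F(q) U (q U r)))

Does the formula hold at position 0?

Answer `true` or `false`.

s_0={s}: (!G(q) & (F(q) U (q U r)))=True !G(q)=True G(q)=False q=False (F(q) U (q U r))=True F(q)=True (q U r)=False r=False
s_1={p,q,r}: (!G(q) & (F(q) U (q U r)))=True !G(q)=True G(q)=False q=True (F(q) U (q U r))=True F(q)=True (q U r)=True r=True
s_2={q,r,s}: (!G(q) & (F(q) U (q U r)))=True !G(q)=True G(q)=False q=True (F(q) U (q U r))=True F(q)=True (q U r)=True r=True
s_3={p,q}: (!G(q) & (F(q) U (q U r)))=False !G(q)=True G(q)=False q=True (F(q) U (q U r))=False F(q)=True (q U r)=False r=False
s_4={p}: (!G(q) & (F(q) U (q U r)))=False !G(q)=True G(q)=False q=False (F(q) U (q U r))=False F(q)=False (q U r)=False r=False

Answer: true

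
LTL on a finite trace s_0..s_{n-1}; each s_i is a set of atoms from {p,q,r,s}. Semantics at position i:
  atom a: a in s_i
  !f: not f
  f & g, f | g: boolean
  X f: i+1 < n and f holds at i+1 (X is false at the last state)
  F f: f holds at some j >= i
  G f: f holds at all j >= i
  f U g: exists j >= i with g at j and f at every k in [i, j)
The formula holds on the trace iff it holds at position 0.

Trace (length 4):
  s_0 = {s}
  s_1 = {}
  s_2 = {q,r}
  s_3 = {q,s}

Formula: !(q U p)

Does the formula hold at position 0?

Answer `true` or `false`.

Answer: true

Derivation:
s_0={s}: !(q U p)=True (q U p)=False q=False p=False
s_1={}: !(q U p)=True (q U p)=False q=False p=False
s_2={q,r}: !(q U p)=True (q U p)=False q=True p=False
s_3={q,s}: !(q U p)=True (q U p)=False q=True p=False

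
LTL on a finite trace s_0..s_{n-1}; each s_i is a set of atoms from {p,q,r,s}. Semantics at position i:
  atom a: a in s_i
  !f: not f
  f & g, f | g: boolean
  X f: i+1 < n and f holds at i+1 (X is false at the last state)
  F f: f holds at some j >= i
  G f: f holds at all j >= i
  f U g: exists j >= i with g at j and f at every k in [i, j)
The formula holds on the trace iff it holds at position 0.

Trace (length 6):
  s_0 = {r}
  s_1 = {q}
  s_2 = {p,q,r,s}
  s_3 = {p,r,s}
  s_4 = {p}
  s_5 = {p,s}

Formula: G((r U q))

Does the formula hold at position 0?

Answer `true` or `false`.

s_0={r}: G((r U q))=False (r U q)=True r=True q=False
s_1={q}: G((r U q))=False (r U q)=True r=False q=True
s_2={p,q,r,s}: G((r U q))=False (r U q)=True r=True q=True
s_3={p,r,s}: G((r U q))=False (r U q)=False r=True q=False
s_4={p}: G((r U q))=False (r U q)=False r=False q=False
s_5={p,s}: G((r U q))=False (r U q)=False r=False q=False

Answer: false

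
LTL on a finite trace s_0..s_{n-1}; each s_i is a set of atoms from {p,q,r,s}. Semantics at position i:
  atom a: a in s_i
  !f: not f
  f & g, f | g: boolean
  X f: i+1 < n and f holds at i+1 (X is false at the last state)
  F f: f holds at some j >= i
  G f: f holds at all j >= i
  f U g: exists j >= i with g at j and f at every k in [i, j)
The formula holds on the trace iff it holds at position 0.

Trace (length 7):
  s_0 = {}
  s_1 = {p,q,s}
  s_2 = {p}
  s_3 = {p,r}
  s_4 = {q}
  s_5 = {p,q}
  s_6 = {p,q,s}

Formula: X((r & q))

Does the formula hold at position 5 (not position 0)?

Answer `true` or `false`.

s_0={}: X((r & q))=False (r & q)=False r=False q=False
s_1={p,q,s}: X((r & q))=False (r & q)=False r=False q=True
s_2={p}: X((r & q))=False (r & q)=False r=False q=False
s_3={p,r}: X((r & q))=False (r & q)=False r=True q=False
s_4={q}: X((r & q))=False (r & q)=False r=False q=True
s_5={p,q}: X((r & q))=False (r & q)=False r=False q=True
s_6={p,q,s}: X((r & q))=False (r & q)=False r=False q=True
Evaluating at position 5: result = False

Answer: false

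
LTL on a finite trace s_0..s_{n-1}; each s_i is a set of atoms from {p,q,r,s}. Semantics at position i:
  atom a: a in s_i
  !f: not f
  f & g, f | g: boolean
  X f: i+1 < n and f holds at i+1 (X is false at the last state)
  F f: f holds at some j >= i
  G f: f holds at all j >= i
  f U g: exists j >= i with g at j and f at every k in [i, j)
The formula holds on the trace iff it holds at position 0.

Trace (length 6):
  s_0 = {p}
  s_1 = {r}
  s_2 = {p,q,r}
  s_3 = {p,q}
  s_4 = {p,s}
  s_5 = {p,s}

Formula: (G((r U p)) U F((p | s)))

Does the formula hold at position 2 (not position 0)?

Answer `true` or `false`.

s_0={p}: (G((r U p)) U F((p | s)))=True G((r U p))=True (r U p)=True r=False p=True F((p | s))=True (p | s)=True s=False
s_1={r}: (G((r U p)) U F((p | s)))=True G((r U p))=True (r U p)=True r=True p=False F((p | s))=True (p | s)=False s=False
s_2={p,q,r}: (G((r U p)) U F((p | s)))=True G((r U p))=True (r U p)=True r=True p=True F((p | s))=True (p | s)=True s=False
s_3={p,q}: (G((r U p)) U F((p | s)))=True G((r U p))=True (r U p)=True r=False p=True F((p | s))=True (p | s)=True s=False
s_4={p,s}: (G((r U p)) U F((p | s)))=True G((r U p))=True (r U p)=True r=False p=True F((p | s))=True (p | s)=True s=True
s_5={p,s}: (G((r U p)) U F((p | s)))=True G((r U p))=True (r U p)=True r=False p=True F((p | s))=True (p | s)=True s=True
Evaluating at position 2: result = True

Answer: true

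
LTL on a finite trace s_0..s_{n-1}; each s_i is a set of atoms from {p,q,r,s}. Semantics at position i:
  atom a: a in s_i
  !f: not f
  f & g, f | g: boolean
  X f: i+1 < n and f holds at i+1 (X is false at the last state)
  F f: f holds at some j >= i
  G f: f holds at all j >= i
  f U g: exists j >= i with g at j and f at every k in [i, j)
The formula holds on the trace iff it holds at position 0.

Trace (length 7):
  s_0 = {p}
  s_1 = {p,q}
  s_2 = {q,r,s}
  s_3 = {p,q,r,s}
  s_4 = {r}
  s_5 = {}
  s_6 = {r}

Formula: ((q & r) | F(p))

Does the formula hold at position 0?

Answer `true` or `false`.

Answer: true

Derivation:
s_0={p}: ((q & r) | F(p))=True (q & r)=False q=False r=False F(p)=True p=True
s_1={p,q}: ((q & r) | F(p))=True (q & r)=False q=True r=False F(p)=True p=True
s_2={q,r,s}: ((q & r) | F(p))=True (q & r)=True q=True r=True F(p)=True p=False
s_3={p,q,r,s}: ((q & r) | F(p))=True (q & r)=True q=True r=True F(p)=True p=True
s_4={r}: ((q & r) | F(p))=False (q & r)=False q=False r=True F(p)=False p=False
s_5={}: ((q & r) | F(p))=False (q & r)=False q=False r=False F(p)=False p=False
s_6={r}: ((q & r) | F(p))=False (q & r)=False q=False r=True F(p)=False p=False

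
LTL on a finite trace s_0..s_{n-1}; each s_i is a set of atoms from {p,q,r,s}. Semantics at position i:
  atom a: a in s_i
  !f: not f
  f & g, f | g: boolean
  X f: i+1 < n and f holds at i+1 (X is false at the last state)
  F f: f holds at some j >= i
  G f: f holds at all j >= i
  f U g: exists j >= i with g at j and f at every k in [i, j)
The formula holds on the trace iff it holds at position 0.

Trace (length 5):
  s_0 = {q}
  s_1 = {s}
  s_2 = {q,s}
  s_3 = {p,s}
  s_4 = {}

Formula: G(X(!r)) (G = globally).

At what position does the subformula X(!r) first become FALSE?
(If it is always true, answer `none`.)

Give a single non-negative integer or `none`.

s_0={q}: X(!r)=True !r=True r=False
s_1={s}: X(!r)=True !r=True r=False
s_2={q,s}: X(!r)=True !r=True r=False
s_3={p,s}: X(!r)=True !r=True r=False
s_4={}: X(!r)=False !r=True r=False
G(X(!r)) holds globally = False
First violation at position 4.

Answer: 4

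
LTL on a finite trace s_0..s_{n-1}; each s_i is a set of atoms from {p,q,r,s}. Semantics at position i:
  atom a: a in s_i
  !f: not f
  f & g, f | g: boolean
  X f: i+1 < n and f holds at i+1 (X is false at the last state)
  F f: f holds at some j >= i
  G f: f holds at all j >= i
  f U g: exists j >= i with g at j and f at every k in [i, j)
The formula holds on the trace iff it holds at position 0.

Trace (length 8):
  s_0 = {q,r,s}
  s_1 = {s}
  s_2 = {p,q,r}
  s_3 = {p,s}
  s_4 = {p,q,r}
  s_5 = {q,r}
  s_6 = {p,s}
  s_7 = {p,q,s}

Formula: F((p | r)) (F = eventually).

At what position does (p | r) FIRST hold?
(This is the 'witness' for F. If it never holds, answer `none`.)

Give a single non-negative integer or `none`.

Answer: 0

Derivation:
s_0={q,r,s}: (p | r)=True p=False r=True
s_1={s}: (p | r)=False p=False r=False
s_2={p,q,r}: (p | r)=True p=True r=True
s_3={p,s}: (p | r)=True p=True r=False
s_4={p,q,r}: (p | r)=True p=True r=True
s_5={q,r}: (p | r)=True p=False r=True
s_6={p,s}: (p | r)=True p=True r=False
s_7={p,q,s}: (p | r)=True p=True r=False
F((p | r)) holds; first witness at position 0.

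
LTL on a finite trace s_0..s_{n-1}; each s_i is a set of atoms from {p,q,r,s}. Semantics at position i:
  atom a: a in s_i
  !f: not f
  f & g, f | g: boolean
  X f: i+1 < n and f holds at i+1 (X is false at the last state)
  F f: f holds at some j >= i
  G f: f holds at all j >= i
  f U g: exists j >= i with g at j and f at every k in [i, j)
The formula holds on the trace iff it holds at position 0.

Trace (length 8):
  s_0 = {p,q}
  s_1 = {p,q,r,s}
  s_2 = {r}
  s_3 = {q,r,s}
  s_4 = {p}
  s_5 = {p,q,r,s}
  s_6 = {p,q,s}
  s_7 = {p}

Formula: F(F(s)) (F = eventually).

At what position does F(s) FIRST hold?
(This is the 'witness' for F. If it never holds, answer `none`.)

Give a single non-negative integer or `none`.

s_0={p,q}: F(s)=True s=False
s_1={p,q,r,s}: F(s)=True s=True
s_2={r}: F(s)=True s=False
s_3={q,r,s}: F(s)=True s=True
s_4={p}: F(s)=True s=False
s_5={p,q,r,s}: F(s)=True s=True
s_6={p,q,s}: F(s)=True s=True
s_7={p}: F(s)=False s=False
F(F(s)) holds; first witness at position 0.

Answer: 0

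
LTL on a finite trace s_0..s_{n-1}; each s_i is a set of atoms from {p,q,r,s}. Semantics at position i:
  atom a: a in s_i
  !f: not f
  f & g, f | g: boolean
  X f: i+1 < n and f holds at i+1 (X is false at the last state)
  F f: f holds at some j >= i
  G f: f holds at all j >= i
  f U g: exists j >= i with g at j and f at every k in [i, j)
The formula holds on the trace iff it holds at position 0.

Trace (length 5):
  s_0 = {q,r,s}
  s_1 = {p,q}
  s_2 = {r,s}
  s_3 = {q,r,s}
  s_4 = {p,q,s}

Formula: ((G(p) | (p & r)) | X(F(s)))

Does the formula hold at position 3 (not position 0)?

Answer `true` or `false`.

Answer: true

Derivation:
s_0={q,r,s}: ((G(p) | (p & r)) | X(F(s)))=True (G(p) | (p & r))=False G(p)=False p=False (p & r)=False r=True X(F(s))=True F(s)=True s=True
s_1={p,q}: ((G(p) | (p & r)) | X(F(s)))=True (G(p) | (p & r))=False G(p)=False p=True (p & r)=False r=False X(F(s))=True F(s)=True s=False
s_2={r,s}: ((G(p) | (p & r)) | X(F(s)))=True (G(p) | (p & r))=False G(p)=False p=False (p & r)=False r=True X(F(s))=True F(s)=True s=True
s_3={q,r,s}: ((G(p) | (p & r)) | X(F(s)))=True (G(p) | (p & r))=False G(p)=False p=False (p & r)=False r=True X(F(s))=True F(s)=True s=True
s_4={p,q,s}: ((G(p) | (p & r)) | X(F(s)))=True (G(p) | (p & r))=True G(p)=True p=True (p & r)=False r=False X(F(s))=False F(s)=True s=True
Evaluating at position 3: result = True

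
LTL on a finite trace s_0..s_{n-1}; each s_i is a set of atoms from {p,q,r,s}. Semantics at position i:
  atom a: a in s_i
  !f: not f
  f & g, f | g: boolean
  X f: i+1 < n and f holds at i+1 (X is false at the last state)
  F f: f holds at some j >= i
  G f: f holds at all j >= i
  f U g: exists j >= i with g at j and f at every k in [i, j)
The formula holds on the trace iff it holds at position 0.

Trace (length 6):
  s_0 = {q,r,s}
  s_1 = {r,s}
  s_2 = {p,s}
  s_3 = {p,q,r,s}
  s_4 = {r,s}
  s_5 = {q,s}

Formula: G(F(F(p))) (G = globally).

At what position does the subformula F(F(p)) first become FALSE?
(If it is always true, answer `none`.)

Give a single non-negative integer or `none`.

Answer: 4

Derivation:
s_0={q,r,s}: F(F(p))=True F(p)=True p=False
s_1={r,s}: F(F(p))=True F(p)=True p=False
s_2={p,s}: F(F(p))=True F(p)=True p=True
s_3={p,q,r,s}: F(F(p))=True F(p)=True p=True
s_4={r,s}: F(F(p))=False F(p)=False p=False
s_5={q,s}: F(F(p))=False F(p)=False p=False
G(F(F(p))) holds globally = False
First violation at position 4.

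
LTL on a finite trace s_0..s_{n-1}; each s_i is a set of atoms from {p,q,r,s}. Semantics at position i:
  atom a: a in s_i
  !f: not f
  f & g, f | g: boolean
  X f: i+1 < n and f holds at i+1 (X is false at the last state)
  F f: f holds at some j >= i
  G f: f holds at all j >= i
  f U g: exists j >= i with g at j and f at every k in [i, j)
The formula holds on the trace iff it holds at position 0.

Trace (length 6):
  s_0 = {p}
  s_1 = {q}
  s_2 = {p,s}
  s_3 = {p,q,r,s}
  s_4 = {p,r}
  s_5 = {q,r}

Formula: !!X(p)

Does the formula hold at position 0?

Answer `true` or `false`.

s_0={p}: !!X(p)=False !X(p)=True X(p)=False p=True
s_1={q}: !!X(p)=True !X(p)=False X(p)=True p=False
s_2={p,s}: !!X(p)=True !X(p)=False X(p)=True p=True
s_3={p,q,r,s}: !!X(p)=True !X(p)=False X(p)=True p=True
s_4={p,r}: !!X(p)=False !X(p)=True X(p)=False p=True
s_5={q,r}: !!X(p)=False !X(p)=True X(p)=False p=False

Answer: false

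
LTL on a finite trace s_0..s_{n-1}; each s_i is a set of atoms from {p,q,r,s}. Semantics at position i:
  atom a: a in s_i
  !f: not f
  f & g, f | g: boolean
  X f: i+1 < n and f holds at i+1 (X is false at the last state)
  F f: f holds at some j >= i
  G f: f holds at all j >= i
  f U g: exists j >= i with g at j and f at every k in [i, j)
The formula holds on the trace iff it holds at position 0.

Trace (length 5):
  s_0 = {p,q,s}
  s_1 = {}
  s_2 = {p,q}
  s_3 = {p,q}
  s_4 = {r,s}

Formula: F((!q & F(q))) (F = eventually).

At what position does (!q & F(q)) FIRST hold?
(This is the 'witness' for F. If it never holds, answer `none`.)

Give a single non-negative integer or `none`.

s_0={p,q,s}: (!q & F(q))=False !q=False q=True F(q)=True
s_1={}: (!q & F(q))=True !q=True q=False F(q)=True
s_2={p,q}: (!q & F(q))=False !q=False q=True F(q)=True
s_3={p,q}: (!q & F(q))=False !q=False q=True F(q)=True
s_4={r,s}: (!q & F(q))=False !q=True q=False F(q)=False
F((!q & F(q))) holds; first witness at position 1.

Answer: 1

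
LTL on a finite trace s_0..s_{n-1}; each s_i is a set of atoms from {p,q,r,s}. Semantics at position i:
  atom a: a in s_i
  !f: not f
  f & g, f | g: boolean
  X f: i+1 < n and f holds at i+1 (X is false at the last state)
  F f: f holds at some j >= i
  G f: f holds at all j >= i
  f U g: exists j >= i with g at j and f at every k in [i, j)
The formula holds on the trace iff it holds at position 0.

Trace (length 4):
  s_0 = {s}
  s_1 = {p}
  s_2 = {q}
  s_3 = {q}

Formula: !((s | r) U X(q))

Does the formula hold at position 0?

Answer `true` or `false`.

Answer: false

Derivation:
s_0={s}: !((s | r) U X(q))=False ((s | r) U X(q))=True (s | r)=True s=True r=False X(q)=False q=False
s_1={p}: !((s | r) U X(q))=False ((s | r) U X(q))=True (s | r)=False s=False r=False X(q)=True q=False
s_2={q}: !((s | r) U X(q))=False ((s | r) U X(q))=True (s | r)=False s=False r=False X(q)=True q=True
s_3={q}: !((s | r) U X(q))=True ((s | r) U X(q))=False (s | r)=False s=False r=False X(q)=False q=True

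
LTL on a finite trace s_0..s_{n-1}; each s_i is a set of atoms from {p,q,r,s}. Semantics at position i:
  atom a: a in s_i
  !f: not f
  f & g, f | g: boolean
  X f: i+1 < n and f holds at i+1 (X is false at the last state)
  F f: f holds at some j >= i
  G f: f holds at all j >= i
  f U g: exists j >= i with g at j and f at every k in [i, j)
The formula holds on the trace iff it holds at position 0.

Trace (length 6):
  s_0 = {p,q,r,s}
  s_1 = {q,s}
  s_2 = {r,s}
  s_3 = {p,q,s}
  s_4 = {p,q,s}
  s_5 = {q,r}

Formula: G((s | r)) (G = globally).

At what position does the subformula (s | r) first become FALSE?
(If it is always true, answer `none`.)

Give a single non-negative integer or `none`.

Answer: none

Derivation:
s_0={p,q,r,s}: (s | r)=True s=True r=True
s_1={q,s}: (s | r)=True s=True r=False
s_2={r,s}: (s | r)=True s=True r=True
s_3={p,q,s}: (s | r)=True s=True r=False
s_4={p,q,s}: (s | r)=True s=True r=False
s_5={q,r}: (s | r)=True s=False r=True
G((s | r)) holds globally = True
No violation — formula holds at every position.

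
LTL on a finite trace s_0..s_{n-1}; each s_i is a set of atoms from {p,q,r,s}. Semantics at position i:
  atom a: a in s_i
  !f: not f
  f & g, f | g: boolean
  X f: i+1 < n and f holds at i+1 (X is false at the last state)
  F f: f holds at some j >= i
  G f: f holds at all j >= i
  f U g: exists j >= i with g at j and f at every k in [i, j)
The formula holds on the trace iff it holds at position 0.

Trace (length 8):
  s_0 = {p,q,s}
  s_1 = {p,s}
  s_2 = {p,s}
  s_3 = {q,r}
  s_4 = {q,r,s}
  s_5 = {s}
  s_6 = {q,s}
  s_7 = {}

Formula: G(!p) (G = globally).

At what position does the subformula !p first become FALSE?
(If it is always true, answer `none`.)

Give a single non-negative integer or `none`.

s_0={p,q,s}: !p=False p=True
s_1={p,s}: !p=False p=True
s_2={p,s}: !p=False p=True
s_3={q,r}: !p=True p=False
s_4={q,r,s}: !p=True p=False
s_5={s}: !p=True p=False
s_6={q,s}: !p=True p=False
s_7={}: !p=True p=False
G(!p) holds globally = False
First violation at position 0.

Answer: 0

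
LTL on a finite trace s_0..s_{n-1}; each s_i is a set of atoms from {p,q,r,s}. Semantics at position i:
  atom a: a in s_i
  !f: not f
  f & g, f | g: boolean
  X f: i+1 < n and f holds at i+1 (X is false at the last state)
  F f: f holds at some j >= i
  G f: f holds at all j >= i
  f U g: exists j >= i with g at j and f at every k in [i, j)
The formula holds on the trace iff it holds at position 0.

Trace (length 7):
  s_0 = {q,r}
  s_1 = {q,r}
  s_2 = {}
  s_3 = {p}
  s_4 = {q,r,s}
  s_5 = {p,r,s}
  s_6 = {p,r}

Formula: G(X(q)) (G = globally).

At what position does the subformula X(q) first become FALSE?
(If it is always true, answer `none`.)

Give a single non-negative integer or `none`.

s_0={q,r}: X(q)=True q=True
s_1={q,r}: X(q)=False q=True
s_2={}: X(q)=False q=False
s_3={p}: X(q)=True q=False
s_4={q,r,s}: X(q)=False q=True
s_5={p,r,s}: X(q)=False q=False
s_6={p,r}: X(q)=False q=False
G(X(q)) holds globally = False
First violation at position 1.

Answer: 1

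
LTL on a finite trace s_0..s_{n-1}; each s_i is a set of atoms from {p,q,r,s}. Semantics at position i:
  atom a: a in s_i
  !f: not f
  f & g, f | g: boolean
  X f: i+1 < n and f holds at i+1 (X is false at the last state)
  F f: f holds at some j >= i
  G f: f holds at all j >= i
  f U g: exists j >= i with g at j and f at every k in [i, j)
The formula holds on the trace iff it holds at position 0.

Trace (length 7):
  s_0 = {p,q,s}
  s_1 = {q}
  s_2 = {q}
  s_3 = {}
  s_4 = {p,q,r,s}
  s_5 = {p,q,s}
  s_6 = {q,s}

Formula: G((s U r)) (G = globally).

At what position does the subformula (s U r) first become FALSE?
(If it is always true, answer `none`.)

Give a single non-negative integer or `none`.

Answer: 0

Derivation:
s_0={p,q,s}: (s U r)=False s=True r=False
s_1={q}: (s U r)=False s=False r=False
s_2={q}: (s U r)=False s=False r=False
s_3={}: (s U r)=False s=False r=False
s_4={p,q,r,s}: (s U r)=True s=True r=True
s_5={p,q,s}: (s U r)=False s=True r=False
s_6={q,s}: (s U r)=False s=True r=False
G((s U r)) holds globally = False
First violation at position 0.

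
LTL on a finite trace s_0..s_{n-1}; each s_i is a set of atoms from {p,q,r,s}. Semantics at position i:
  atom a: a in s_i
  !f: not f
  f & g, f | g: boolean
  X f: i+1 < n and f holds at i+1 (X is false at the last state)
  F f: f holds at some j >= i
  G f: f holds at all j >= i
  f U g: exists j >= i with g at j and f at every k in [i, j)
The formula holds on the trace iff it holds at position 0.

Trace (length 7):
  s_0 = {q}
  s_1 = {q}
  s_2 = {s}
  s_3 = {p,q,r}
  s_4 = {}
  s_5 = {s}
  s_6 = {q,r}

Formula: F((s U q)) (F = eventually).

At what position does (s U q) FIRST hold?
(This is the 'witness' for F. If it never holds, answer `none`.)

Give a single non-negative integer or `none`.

Answer: 0

Derivation:
s_0={q}: (s U q)=True s=False q=True
s_1={q}: (s U q)=True s=False q=True
s_2={s}: (s U q)=True s=True q=False
s_3={p,q,r}: (s U q)=True s=False q=True
s_4={}: (s U q)=False s=False q=False
s_5={s}: (s U q)=True s=True q=False
s_6={q,r}: (s U q)=True s=False q=True
F((s U q)) holds; first witness at position 0.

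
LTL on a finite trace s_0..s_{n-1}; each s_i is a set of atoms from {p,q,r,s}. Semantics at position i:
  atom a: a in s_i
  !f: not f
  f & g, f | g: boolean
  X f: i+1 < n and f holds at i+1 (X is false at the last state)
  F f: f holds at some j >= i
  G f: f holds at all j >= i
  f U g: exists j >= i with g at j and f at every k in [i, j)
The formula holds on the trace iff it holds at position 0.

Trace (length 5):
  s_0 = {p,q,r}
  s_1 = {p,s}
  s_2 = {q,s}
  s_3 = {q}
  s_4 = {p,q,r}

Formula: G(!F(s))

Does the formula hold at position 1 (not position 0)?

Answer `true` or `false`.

s_0={p,q,r}: G(!F(s))=False !F(s)=False F(s)=True s=False
s_1={p,s}: G(!F(s))=False !F(s)=False F(s)=True s=True
s_2={q,s}: G(!F(s))=False !F(s)=False F(s)=True s=True
s_3={q}: G(!F(s))=True !F(s)=True F(s)=False s=False
s_4={p,q,r}: G(!F(s))=True !F(s)=True F(s)=False s=False
Evaluating at position 1: result = False

Answer: false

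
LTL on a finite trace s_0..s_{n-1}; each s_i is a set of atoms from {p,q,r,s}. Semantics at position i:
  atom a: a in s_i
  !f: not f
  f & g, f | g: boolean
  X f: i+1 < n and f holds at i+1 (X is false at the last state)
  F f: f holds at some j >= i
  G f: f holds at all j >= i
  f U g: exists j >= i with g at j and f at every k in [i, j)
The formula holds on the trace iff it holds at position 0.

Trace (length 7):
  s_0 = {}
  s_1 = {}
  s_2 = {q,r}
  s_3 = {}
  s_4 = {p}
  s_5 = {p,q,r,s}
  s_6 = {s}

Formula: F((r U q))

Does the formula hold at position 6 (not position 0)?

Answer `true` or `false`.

Answer: false

Derivation:
s_0={}: F((r U q))=True (r U q)=False r=False q=False
s_1={}: F((r U q))=True (r U q)=False r=False q=False
s_2={q,r}: F((r U q))=True (r U q)=True r=True q=True
s_3={}: F((r U q))=True (r U q)=False r=False q=False
s_4={p}: F((r U q))=True (r U q)=False r=False q=False
s_5={p,q,r,s}: F((r U q))=True (r U q)=True r=True q=True
s_6={s}: F((r U q))=False (r U q)=False r=False q=False
Evaluating at position 6: result = False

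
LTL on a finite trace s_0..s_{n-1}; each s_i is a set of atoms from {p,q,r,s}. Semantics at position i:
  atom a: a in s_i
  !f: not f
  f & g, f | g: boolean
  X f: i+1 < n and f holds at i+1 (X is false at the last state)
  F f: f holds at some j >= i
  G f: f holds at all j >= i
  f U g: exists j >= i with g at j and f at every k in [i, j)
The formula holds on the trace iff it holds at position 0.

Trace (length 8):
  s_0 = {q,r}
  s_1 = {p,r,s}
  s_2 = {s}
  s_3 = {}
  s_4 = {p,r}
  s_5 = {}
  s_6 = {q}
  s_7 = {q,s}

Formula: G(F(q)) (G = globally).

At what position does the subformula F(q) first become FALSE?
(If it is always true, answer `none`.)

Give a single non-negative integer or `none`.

s_0={q,r}: F(q)=True q=True
s_1={p,r,s}: F(q)=True q=False
s_2={s}: F(q)=True q=False
s_3={}: F(q)=True q=False
s_4={p,r}: F(q)=True q=False
s_5={}: F(q)=True q=False
s_6={q}: F(q)=True q=True
s_7={q,s}: F(q)=True q=True
G(F(q)) holds globally = True
No violation — formula holds at every position.

Answer: none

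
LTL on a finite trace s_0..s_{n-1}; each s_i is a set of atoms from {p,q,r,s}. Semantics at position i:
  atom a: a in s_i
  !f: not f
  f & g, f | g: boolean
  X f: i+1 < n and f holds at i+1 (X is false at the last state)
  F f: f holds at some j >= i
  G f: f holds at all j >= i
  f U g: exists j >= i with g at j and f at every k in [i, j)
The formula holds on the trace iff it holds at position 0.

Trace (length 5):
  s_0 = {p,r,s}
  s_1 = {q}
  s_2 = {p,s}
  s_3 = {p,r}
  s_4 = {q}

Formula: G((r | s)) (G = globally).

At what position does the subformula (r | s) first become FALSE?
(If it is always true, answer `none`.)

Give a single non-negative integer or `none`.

s_0={p,r,s}: (r | s)=True r=True s=True
s_1={q}: (r | s)=False r=False s=False
s_2={p,s}: (r | s)=True r=False s=True
s_3={p,r}: (r | s)=True r=True s=False
s_4={q}: (r | s)=False r=False s=False
G((r | s)) holds globally = False
First violation at position 1.

Answer: 1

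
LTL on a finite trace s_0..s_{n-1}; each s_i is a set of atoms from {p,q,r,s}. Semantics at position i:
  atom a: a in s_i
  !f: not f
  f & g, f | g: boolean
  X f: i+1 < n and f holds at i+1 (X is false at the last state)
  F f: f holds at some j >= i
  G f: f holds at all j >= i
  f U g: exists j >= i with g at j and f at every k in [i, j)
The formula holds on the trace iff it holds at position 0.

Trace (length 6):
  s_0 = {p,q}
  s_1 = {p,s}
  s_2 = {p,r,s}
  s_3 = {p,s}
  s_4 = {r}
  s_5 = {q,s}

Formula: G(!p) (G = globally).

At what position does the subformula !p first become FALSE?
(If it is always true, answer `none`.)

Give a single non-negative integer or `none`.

s_0={p,q}: !p=False p=True
s_1={p,s}: !p=False p=True
s_2={p,r,s}: !p=False p=True
s_3={p,s}: !p=False p=True
s_4={r}: !p=True p=False
s_5={q,s}: !p=True p=False
G(!p) holds globally = False
First violation at position 0.

Answer: 0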